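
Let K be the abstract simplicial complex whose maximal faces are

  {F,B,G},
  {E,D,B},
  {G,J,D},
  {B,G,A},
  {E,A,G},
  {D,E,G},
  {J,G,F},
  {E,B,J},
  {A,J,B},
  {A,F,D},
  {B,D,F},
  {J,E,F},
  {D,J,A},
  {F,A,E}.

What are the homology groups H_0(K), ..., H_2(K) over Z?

H_0 ≅ Z,  H_1 ≅ Z^2,  H_2 ≅ Z.

Order the vertices as A < B < D < E < F < G < J. Listing each simplex with vertices in this order, K has dimension 2 with simplices:

  0-simplices (7): A, B, D, E, F, G, J
  1-simplices (21): AB, AD, AE, AF, AG, AJ, BD, BE, BF, BG, BJ, DE, DF, DG, DJ, EF, EG, EJ, FG, FJ, GJ
  2-simplices (14): ABG, ABJ, ADF, ADJ, AEF, AEG, BDE, BDF, BEJ, BFG, DEG, DGJ, EFJ, FGJ

so the chain groups are C_0 ≅ Z^7, C_1 ≅ Z^21, C_2 ≅ Z^14.

∂_1: C_1 → C_0 sends each edge [p,q] (with p < q) to q − p. For instance
  ∂AD = D − A.
This gives a 7×21 integer matrix of rank 6; reducing to Smith normal form yields diagonal entries (1,1,1,1,1,1).

Boundary ∂_2: C_2 → C_1 maps a triangle to the signed sum of its edges. For instance
  ∂AEF = EF − AF + AE,
  ∂BDE = DE − BE + BD.
The 21×14 boundary matrix has rank 13 and Smith normal form diag(1,1,1,1,1,1,1,1,1,1,1,1,1).

Computing H_k = (kernel of ∂_k) / (image of ∂_{k+1}):

  H_0: rank C_0 − rank ∂_1 = 7 − 6 = 1, and the invariant factors of ∂_1 are all 1, so H_0 = Z.
  H_1: rank ker ∂_1 − rank ∂_2 = (21 − 6) − 13 = 2, and the invariant factors of ∂_2 are all 1, so H_1 = Z^2.
  H_2: rank ker ∂_2 − rank ∂_3 = (14 − 13) − 0 = 1, and there is no ∂_3, so H_2 = Z.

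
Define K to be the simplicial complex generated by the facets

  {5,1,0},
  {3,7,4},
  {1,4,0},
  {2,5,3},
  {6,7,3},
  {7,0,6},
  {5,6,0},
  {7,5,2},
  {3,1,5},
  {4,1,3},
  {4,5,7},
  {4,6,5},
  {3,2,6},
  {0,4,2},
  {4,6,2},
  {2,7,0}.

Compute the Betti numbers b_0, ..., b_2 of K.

b_0 = 1, b_1 = 2, b_2 = 1.

Order the vertices as 0 < 1 < 2 < 3 < 4 < 5 < 6 < 7. Listing each simplex with vertices in this order, K has dimension 2 with simplices:

  0-simplices (8): [0], [1], [2], [3], [4], [5], [6], [7]
  1-simplices (24): (24 of them)
  2-simplices (16): [0,1,4], [0,1,5], [0,2,4], [0,2,7], [0,5,6], [0,6,7], [1,3,4], [1,3,5], [2,3,5], [2,3,6], [2,4,6], [2,5,7], [3,4,7], [3,6,7], [4,5,6], [4,5,7]

so the chain groups are C_0 ≅ Z^8, C_1 ≅ Z^24, C_2 ≅ Z^16.

Boundary ∂_1: C_1 → C_0 sends each edge [p,q] (with p < q) to q − p. For instance
  ∂[6,7] = [7] − [6].
As a 8×24 matrix over Z this has rank 7, with invariant factors (1,1,1,1,1,1,1).

Boundary ∂_2: C_2 → C_1 acts by ∂[p,q,r] = [q,r] − [p,r] + [p,q]. For instance
  ∂[0,1,5] = [1,5] − [0,5] + [0,1],
  ∂[0,2,4] = [2,4] − [0,4] + [0,2].
This gives a 24×16 integer matrix of rank 15; reducing to Smith normal form yields diagonal entries (1,1,1,1,1,1,1,1,1,1,1,1,1,1,1).

From H_k ≅ ker(∂_k) / im(∂_{k+1}) we obtain:

  H_0: rank C_0 − rank ∂_1 = 8 − 7 = 1, and the invariant factors of ∂_1 are all 1, so H_0 ≅ Z.
  H_1: rank ker ∂_1 − rank ∂_2 = (24 − 7) − 15 = 2, and the invariant factors of ∂_2 are all 1, so H_1 ≅ Z^2.
  H_2: rank ker ∂_2 − rank ∂_3 = (16 − 15) − 0 = 1, and there is no ∂_3, so H_2 ≅ Z.

As a check, the Euler characteristic is 8 − 24 + 16 = 0, which agrees with 1 − 2 + 1 = 0.
(K is a triangulation of the torus T^2.)

Hence the Betti numbers are b_0 = 1, b_1 = 2, b_2 = 1.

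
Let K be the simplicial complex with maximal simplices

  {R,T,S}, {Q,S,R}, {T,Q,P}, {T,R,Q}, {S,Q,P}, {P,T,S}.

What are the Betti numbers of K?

K has 5 vertices, 9 edges, 6 triangles.
rank ∂_0 = 0, rank ∂_1 = 4 ⇒ b_0 = 5 − 0 − 4 = 1; all invariant factors of ∂_1 are 1 so no torsion. So H_0 ≅ Z.
rank ∂_1 = 4, rank ∂_2 = 5 ⇒ b_1 = 9 − 4 − 5 = 0; all invariant factors of ∂_2 are 1 so no torsion. So H_1 ≅ 0.
rank ∂_2 = 5, rank ∂_3 = 0 ⇒ b_2 = 6 − 5 − 0 = 1. So H_2 ≅ Z.

b_0 = 1, b_1 = 0, b_2 = 1.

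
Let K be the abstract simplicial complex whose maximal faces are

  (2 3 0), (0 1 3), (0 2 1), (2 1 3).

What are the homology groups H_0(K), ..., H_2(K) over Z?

Order the vertices as 0 < 1 < 2 < 3. Listing each simplex with vertices in this order, K has dimension 2 with simplices:

  0-simplices (4): [0], [1], [2], [3]
  1-simplices (6): [0,1], [0,2], [0,3], [1,2], [1,3], [2,3]
  2-simplices (4): [0,1,2], [0,1,3], [0,2,3], [1,2,3]

so the chain groups are C_0 ≅ Z^4, C_1 ≅ Z^6, C_2 ≅ Z^4.

Boundary ∂_1: C_1 → C_0 maps an edge to its endpoints' difference, ∂[p,q] = q − p. For instance
  ∂[0,3] = [3] − [0].
The 4×6 boundary matrix has rank 3 and Smith normal form diag(1,1,1).

∂_2: C_2 → C_1 maps a triangle to the signed sum of its edges. For instance
  ∂[1,2,3] = [2,3] − [1,3] + [1,2],
  ∂[0,1,3] = [1,3] − [0,3] + [0,1].
The 6×4 boundary matrix has rank 3 and Smith normal form diag(1,1,1).

Computing H_k = (kernel of ∂_k) / (image of ∂_{k+1}):

  H_0: rank C_0 − rank ∂_1 = 4 − 3 = 1, and the invariant factors of ∂_1 are all 1, so H_0 ≅ Z.
  H_1: rank ker ∂_1 − rank ∂_2 = (6 − 3) − 3 = 0, and the invariant factors of ∂_2 are all 1, so H_1 ≅ 0.
  H_2: rank ker ∂_2 − rank ∂_3 = (4 − 3) − 0 = 1, and there is no ∂_3, so H_2 ≅ Z.

As a check, the Euler characteristic is 4 − 6 + 4 = 2, which agrees with 1 − 0 + 1 = 2.

H_0 ≅ Z,  H_1 = 0,  H_2 ≅ Z.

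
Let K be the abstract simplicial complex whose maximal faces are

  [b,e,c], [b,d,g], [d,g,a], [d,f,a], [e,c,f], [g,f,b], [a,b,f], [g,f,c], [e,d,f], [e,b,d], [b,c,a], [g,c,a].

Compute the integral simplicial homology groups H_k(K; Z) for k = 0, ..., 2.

H_0 = Z,  H_1 = Z/2Z,  H_2 = 0.

Take the total order a < b < c < d < e < f < g on the vertex set. Then K (dimension 2) consists of the simplices:

  0-simplices (7): a, b, c, d, e, f, g
  1-simplices (18): ab, ac, ad, af, ag, bc, bd, be, bf, bg, ce, cf, cg, de, df, dg, ef, fg
  2-simplices (12): abc, abf, acg, adf, adg, bce, bde, bdg, bfg, cef, cfg, def

Hence C_0 ≅ Z^7, C_1 ≅ Z^18, C_2 ≅ Z^12.

∂_1: C_1 → C_0 sends each edge [p,q] (with p < q) to q − p. For instance
  ∂ad = d − a.
As a 7×18 matrix over Z this has rank 6, with invariant factors (1,1,1,1,1,1).

Boundary ∂_2: C_2 → C_1 sends each 2-simplex [p,q,r] to [q,r] − [p,r] + [p,q]. For instance
  ∂bdg = dg − bg + bd,
  ∂cef = ef − cf + ce.
The 18×12 boundary matrix has rank 12 and Smith normal form diag(1,1,1,1,1,1,1,1,1,1,1,2).

Computing H_k = (kernel of ∂_k) / (image of ∂_{k+1}):

  H_0: rank C_0 − rank ∂_1 = 7 − 6 = 1, and the invariant factors of ∂_1 are all 1, so H_0 ≅ Z.
  H_1: rank ker ∂_1 − rank ∂_2 = (18 − 6) − 12 = 0, and ∂_2 has invariant factor 2 > 1, so H_1 ≅ Z/2Z.
  H_2: rank ker ∂_2 − rank ∂_3 = (12 − 12) − 0 = 0, and there is no ∂_3, so H_2 ≅ 0.

(K is a triangulation of the real projective plane RP^2.)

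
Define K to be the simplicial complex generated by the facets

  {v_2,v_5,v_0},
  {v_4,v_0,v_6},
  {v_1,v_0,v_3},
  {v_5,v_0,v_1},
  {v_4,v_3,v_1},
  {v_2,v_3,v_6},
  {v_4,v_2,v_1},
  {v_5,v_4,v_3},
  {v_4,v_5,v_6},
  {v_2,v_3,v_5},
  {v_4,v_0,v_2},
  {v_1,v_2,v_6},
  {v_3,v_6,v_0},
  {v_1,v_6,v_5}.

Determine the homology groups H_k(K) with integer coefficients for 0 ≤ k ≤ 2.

H_0 = Z,  H_1 = Z^2,  H_2 = Z.

Take the total order v_0 < v_1 < v_2 < v_3 < v_4 < v_5 < v_6 on the vertex set. Then K (dimension 2) consists of the simplices:

  0-simplices (7): [v_0], [v_1], [v_2], [v_3], [v_4], [v_5], [v_6]
  1-simplices (21): (21 of them)
  2-simplices (14): (14 of them)

Hence C_0 ≅ Z^7, C_1 ≅ Z^21, C_2 ≅ Z^14.

Boundary ∂_1: C_1 → C_0 maps an edge to its endpoints' difference, ∂[p,q] = q − p. For instance
  ∂[v_0,v_2] = [v_2] − [v_0].
The 7×21 boundary matrix has rank 6 and Smith normal form diag(1,1,1,1,1,1).

∂_2: C_2 → C_1 acts by ∂[p,q,r] = [q,r] − [p,r] + [p,q]. For instance
  ∂[v_1,v_2,v_6] = [v_2,v_6] − [v_1,v_6] + [v_1,v_2],
  ∂[v_0,v_3,v_6] = [v_3,v_6] − [v_0,v_6] + [v_0,v_3].
As a 21×14 matrix over Z this has rank 13, with invariant factors (1,1,1,1,1,1,1,1,1,1,1,1,1).

From H_k ≅ ker(∂_k) / im(∂_{k+1}) we obtain:

  H_0: rank C_0 − rank ∂_1 = 7 − 6 = 1, and the invariant factors of ∂_1 are all 1, so H_0 = Z.
  H_1: rank ker ∂_1 − rank ∂_2 = (21 − 6) − 13 = 2, and the invariant factors of ∂_2 are all 1, so H_1 = Z^2.
  H_2: rank ker ∂_2 − rank ∂_3 = (14 − 13) − 0 = 1, and there is no ∂_3, so H_2 = Z.

As a check, the Euler characteristic is 7 − 21 + 14 = 0, which agrees with 1 − 2 + 1 = 0.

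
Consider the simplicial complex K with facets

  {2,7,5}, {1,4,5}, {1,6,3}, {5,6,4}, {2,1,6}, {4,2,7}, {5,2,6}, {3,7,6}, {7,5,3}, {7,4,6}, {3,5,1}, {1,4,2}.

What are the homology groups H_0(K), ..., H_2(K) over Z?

We work with the vertex ordering 1 < 2 < 3 < 4 < 5 < 6 < 7. The simplices of K, each written with vertices in increasing order, are:

  0-simplices (7): [1], [2], [3], [4], [5], [6], [7]
  1-simplices (18): [1,2], [1,3], [1,4], [1,5], [1,6], [2,4], [2,5], [2,6], [2,7], [3,5], [3,6], [3,7], [4,5], [4,6], [4,7], [5,6], [5,7], [6,7]
  2-simplices (12): [1,2,4], [1,2,6], [1,3,5], [1,3,6], [1,4,5], [2,4,7], [2,5,6], [2,5,7], [3,5,7], [3,6,7], [4,5,6], [4,6,7]

Hence C_0 ≅ Z^7, C_1 ≅ Z^18, C_2 ≅ Z^12.

∂_1: C_1 → C_0 maps an edge to its endpoints' difference, ∂[p,q] = q − p. For instance
  ∂[1,4] = [4] − [1].
The 7×18 boundary matrix has rank 6 and Smith normal form diag(1,1,1,1,1,1).

∂_2: C_2 → C_1 sends each 2-simplex [p,q,r] to [q,r] − [p,r] + [p,q]. For instance
  ∂[4,5,6] = [5,6] − [4,6] + [4,5],
  ∂[1,2,4] = [2,4] − [1,4] + [1,2].
As a 18×12 matrix over Z this has rank 12, with invariant factors (1,1,1,1,1,1,1,1,1,1,1,2).

Reading off H_k = ker ∂_k / im ∂_{k+1}:

  H_0: rank C_0 − rank ∂_1 = 7 − 6 = 1, and the invariant factors of ∂_1 are all 1, so H_0 = Z.
  H_1: rank ker ∂_1 − rank ∂_2 = (18 − 6) − 12 = 0, and ∂_2 has invariant factor 2 > 1, so H_1 = Z_2.
  H_2: rank ker ∂_2 − rank ∂_3 = (12 − 12) − 0 = 0, and there is no ∂_3, so H_2 = 0.

H_0 ≅ Z,  H_1 ≅ Z_2,  H_2 = 0.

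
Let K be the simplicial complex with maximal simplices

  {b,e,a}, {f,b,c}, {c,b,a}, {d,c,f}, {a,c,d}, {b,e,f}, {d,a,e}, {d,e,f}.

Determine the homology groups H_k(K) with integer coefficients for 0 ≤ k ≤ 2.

H_0 = Z,  H_1 = 0,  H_2 = Z.

Take the total order a < b < c < d < e < f on the vertex set. Then K (dimension 2) consists of the simplices:

  0-simplices (6): a, b, c, d, e, f
  1-simplices (12): ab, ac, ad, ae, bc, be, bf, cd, cf, de, df, ef
  2-simplices (8): abc, abe, acd, ade, bcf, bef, cdf, def

so the chain groups are C_0 ≅ Z^6, C_1 ≅ Z^12, C_2 ≅ Z^8.

∂_1: C_1 → C_0 maps an edge to its endpoints' difference, ∂[p,q] = q − p.
This gives a 6×12 integer matrix of rank 5; reducing to Smith normal form yields diagonal entries (1,1,1,1,1).

∂_2: C_2 → C_1 acts by ∂[p,q,r] = [q,r] − [p,r] + [p,q]. For instance
  ∂abe = be − ae + ab,
  ∂abc = bc − ac + ab.
As a 12×8 matrix over Z this has rank 7, with invariant factors (1,1,1,1,1,1,1).

Computing H_k = (kernel of ∂_k) / (image of ∂_{k+1}):

  H_0: rank C_0 − rank ∂_1 = 6 − 5 = 1, and the invariant factors of ∂_1 are all 1, so H_0 = Z.
  H_1: rank ker ∂_1 − rank ∂_2 = (12 − 5) − 7 = 0, and the invariant factors of ∂_2 are all 1, so H_1 = 0.
  H_2: rank ker ∂_2 − rank ∂_3 = (8 − 7) − 0 = 1, and there is no ∂_3, so H_2 = Z.

As a check, the Euler characteristic is 6 − 12 + 8 = 2, which agrees with 1 − 0 + 1 = 2.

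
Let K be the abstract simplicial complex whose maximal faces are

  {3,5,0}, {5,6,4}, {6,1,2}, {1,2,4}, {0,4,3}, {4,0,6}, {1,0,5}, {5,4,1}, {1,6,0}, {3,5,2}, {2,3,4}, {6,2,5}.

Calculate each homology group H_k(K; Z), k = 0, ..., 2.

H_0 ≅ Z,  H_1 ≅ Z/2,  H_2 = 0.

Fix the vertex order 0 < 1 < 2 < 3 < 4 < 5 < 6 and write every simplex with vertices in increasing order. Then dim K = 2 and the simplices of K are:

  0-simplices (7): [0], [1], [2], [3], [4], [5], [6]
  1-simplices (18): [0,1], [0,3], [0,4], [0,5], [0,6], [1,2], [1,4], [1,5], [1,6], [2,3], [2,4], [2,5], [2,6], [3,4], [3,5], [4,5], [4,6], [5,6]
  2-simplices (12): [0,1,5], [0,1,6], [0,3,4], [0,3,5], [0,4,6], [1,2,4], [1,2,6], [1,4,5], [2,3,4], [2,3,5], [2,5,6], [4,5,6]

giving chain groups C_0 ≅ Z^7, C_1 ≅ Z^18, C_2 ≅ Z^12.

∂_1: C_1 → C_0 sends each edge [p,q] (with p < q) to q − p. For instance
  ∂[1,6] = [6] − [1].
The resulting 7×18 matrix has rank 6, and its Smith normal form has invariant factors (1,1,1,1,1,1).

The boundary map ∂_2: C_2 → C_1 sends each 2-simplex [p,q,r] to [q,r] − [p,r] + [p,q]. For instance
  ∂[0,3,4] = [3,4] − [0,4] + [0,3],
  ∂[0,1,6] = [1,6] − [0,6] + [0,1].
As a 18×12 matrix over Z this has rank 12, with invariant factors (1,1,1,1,1,1,1,1,1,1,1,2).

Computing H_k = (kernel of ∂_k) / (image of ∂_{k+1}):

  H_0: rank C_0 − rank ∂_1 = 7 − 6 = 1, and the invariant factors of ∂_1 are all 1, so H_0 = Z.
  H_1: rank ker ∂_1 − rank ∂_2 = (18 − 6) − 12 = 0, and ∂_2 has invariant factor 2 > 1, so H_1 = Z/2.
  H_2: rank ker ∂_2 − rank ∂_3 = (12 − 12) − 0 = 0, and there is no ∂_3, so H_2 = 0.

As a check, the Euler characteristic is 7 − 18 + 12 = 1, which agrees with 1 − 0 + 0 = 1.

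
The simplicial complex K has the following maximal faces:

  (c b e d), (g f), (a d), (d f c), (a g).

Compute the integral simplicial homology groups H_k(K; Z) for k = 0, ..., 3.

Fix the vertex order a < b < c < d < e < f < g and write every simplex with vertices in increasing order. Then dim K = 3 and the simplices of K are:

  0-simplices (7): a, b, c, d, e, f, g
  1-simplices (11): ad, ag, bc, bd, be, cd, ce, cf, de, df, fg
  2-simplices (5): bcd, bce, bde, cde, cdf
  3-simplices (1): bcde

Hence C_0 ≅ Z^7, C_1 ≅ Z^11, C_2 ≅ Z^5, C_3 ≅ Z^1.

The boundary map ∂_1: C_1 → C_0 sends each edge [p,q] (with p < q) to q − p.
The 7×11 boundary matrix has rank 6 and Smith normal form diag(1,1,1,1,1,1).

The boundary map ∂_2: C_2 → C_1 maps a triangle to the signed sum of its edges. For instance
  ∂bce = ce − be + bc,
  ∂cde = de − ce + cd.
This gives a 11×5 integer matrix of rank 4; reducing to Smith normal form yields diagonal entries (1,1,1,1).

The boundary map ∂_3: C_3 → C_2 sends each 3-simplex σ to the alternating sum Σ_i (−1)^i (σ with its i-th vertex removed). For instance
  ∂bcde = cde − bde + bce − bcd.
The resulting 5×1 matrix has rank 1, and its Smith normal form has invariant factors (1).

Reading off H_k = ker ∂_k / im ∂_{k+1}:

  H_0: rank C_0 − rank ∂_1 = 7 − 6 = 1, and the invariant factors of ∂_1 are all 1, so H_0 = Z.
  H_1: rank ker ∂_1 − rank ∂_2 = (11 − 6) − 4 = 1, and the invariant factors of ∂_2 are all 1, so H_1 = Z.
  H_2: rank ker ∂_2 − rank ∂_3 = (5 − 4) − 1 = 0, and the invariant factors of ∂_3 are all 1, so H_2 = 0.
  H_3: rank ker ∂_3 − rank ∂_4 = (1 − 1) − 0 = 0, and there is no ∂_4, so H_3 = 0.

H_0 = Z,  H_1 = Z,  H_2 = 0,  H_3 = 0.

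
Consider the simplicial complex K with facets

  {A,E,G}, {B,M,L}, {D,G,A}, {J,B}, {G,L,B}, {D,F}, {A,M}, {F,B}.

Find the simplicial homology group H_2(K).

Order the vertices as A < B < D < E < F < G < J < L < M. Listing each simplex with vertices in this order, K has dimension 2 with simplices:

  0-simplices (9): A, B, D, E, F, G, J, L, M
  1-simplices (14): AD, AE, AG, AM, BF, BG, BJ, BL, BM, DF, DG, EG, GL, LM
  2-simplices (4): ADG, AEG, BGL, BLM

Hence C_0 ≅ Z^9, C_1 ≅ Z^14, C_2 ≅ Z^4.

Boundary ∂_1: C_1 → C_0 is given by ∂[p,q] = [q] − [p]. For instance
  ∂BL = L − B.
As a 9×14 matrix over Z this has rank 8, with invariant factors (1,1,1,1,1,1,1,1).

∂_2: C_2 → C_1 acts by ∂[p,q,r] = [q,r] − [p,r] + [p,q]. For instance
  ∂ADG = DG − AG + AD,
  ∂BGL = GL − BL + BG.
As a 14×4 matrix over Z this has rank 4, with invariant factors (1,1,1,1).

Reading off H_k = ker ∂_k / im ∂_{k+1}:

  H_2: rank ker ∂_2 − rank ∂_3 = (4 − 4) − 0 = 0, and there is no ∂_3, so H_2 ≅ 0.

H_2 ≅ 0.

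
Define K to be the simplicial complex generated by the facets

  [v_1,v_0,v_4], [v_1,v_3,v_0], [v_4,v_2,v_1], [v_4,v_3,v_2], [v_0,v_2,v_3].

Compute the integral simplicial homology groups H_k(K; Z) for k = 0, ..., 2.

H_0 ≅ Z,  H_1 ≅ Z,  H_2 = 0.

K has 5 vertices, 10 edges, 5 triangles.
rank ∂_0 = 0, rank ∂_1 = 4 ⇒ b_0 = 5 − 0 − 4 = 1; all invariant factors of ∂_1 are 1 so no torsion. So H_0 ≅ Z.
rank ∂_1 = 4, rank ∂_2 = 5 ⇒ b_1 = 10 − 4 − 5 = 1; all invariant factors of ∂_2 are 1 so no torsion. So H_1 ≅ Z.
rank ∂_2 = 5, rank ∂_3 = 0 ⇒ b_2 = 5 − 5 − 0 = 0. So H_2 ≅ 0.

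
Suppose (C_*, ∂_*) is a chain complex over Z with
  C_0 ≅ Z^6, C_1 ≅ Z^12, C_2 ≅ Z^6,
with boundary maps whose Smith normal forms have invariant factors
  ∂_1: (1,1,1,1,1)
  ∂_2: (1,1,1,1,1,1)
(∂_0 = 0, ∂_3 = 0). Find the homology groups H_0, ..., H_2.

H_0 = Z,  H_1 = Z,  H_2 = 0.

H_0: b_0 = 6 − 0 − 5 = 1; torsion from ∂_1 factors > 1: none. So H_0 = Z.
H_1: b_1 = 12 − 5 − 6 = 1; torsion from ∂_2 factors > 1: none. So H_1 = Z.
H_2: b_2 = 6 − 6 − 0 = 0; torsion from ∂_3 factors > 1: none. So H_2 = 0.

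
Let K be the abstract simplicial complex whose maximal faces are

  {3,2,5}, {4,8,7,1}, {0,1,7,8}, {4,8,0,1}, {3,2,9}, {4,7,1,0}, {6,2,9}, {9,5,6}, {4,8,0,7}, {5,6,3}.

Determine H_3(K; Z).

Fix the vertex order 0 < 1 < 2 < 3 < 4 < 5 < 6 < 7 < 8 < 9 and write every simplex with vertices in increasing order. Then dim K = 3 and the simplices of K are:

  0-simplices (10): [0], [1], [2], [3], [4], [5], [6], [7], [8], [9]
  1-simplices (20): [0,1], [0,4], [0,7], [0,8], [1,4], [1,7], [1,8], [2,3], [2,5], [2,6], [2,9], [3,5], [3,6], [3,9], [4,7], [4,8], [5,6], [5,9], [6,9], [7,8]
  2-simplices (15): [0,1,4], [0,1,7], [0,1,8], [0,4,7], [0,4,8], [0,7,8], [1,4,7], [1,4,8], [1,7,8], [2,3,5], [2,3,9], [2,6,9], [3,5,6], [4,7,8], [5,6,9]
  3-simplices (5): [0,1,4,7], [0,1,4,8], [0,1,7,8], [0,4,7,8], [1,4,7,8]

giving chain groups C_0 ≅ Z^10, C_1 ≅ Z^20, C_2 ≅ Z^15, C_3 ≅ Z^5.

The boundary map ∂_1: C_1 → C_0 sends each edge [p,q] (with p < q) to q − p. For instance
  ∂[5,6] = [6] − [5].
The 10×20 boundary matrix has rank 8 and Smith normal form diag(1,1,1,1,1,1,1,1).

The boundary map ∂_2: C_2 → C_1 acts by ∂[p,q,r] = [q,r] − [p,r] + [p,q]. For instance
  ∂[2,6,9] = [6,9] − [2,9] + [2,6],
  ∂[0,1,8] = [1,8] − [0,8] + [0,1].
The resulting 20×15 matrix has rank 11, and its Smith normal form has invariant factors (1,1,1,1,1,1,1,1,1,1,1).

∂_3: C_3 → C_2 sends each 3-simplex σ to the alternating sum Σ_i (−1)^i (σ with its i-th vertex removed). For instance
  ∂[1,4,7,8] = [4,7,8] − [1,7,8] + [1,4,8] − [1,4,7],
  ∂[0,1,7,8] = [1,7,8] − [0,7,8] + [0,1,8] − [0,1,7].
The resulting 15×5 matrix has rank 4, and its Smith normal form has invariant factors (1,1,1,1).

Now H_k = ker ∂_k / im ∂_{k+1}, so:

  H_3: rank ker ∂_3 − rank ∂_4 = (5 − 4) − 0 = 1, and there is no ∂_4, so H_3 ≅ Z.

H_3 = Z.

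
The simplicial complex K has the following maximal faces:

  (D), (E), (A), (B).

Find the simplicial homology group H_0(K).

H_0 = Z^4.

Fix the vertex order A < B < D < E and write every simplex with vertices in increasing order. Then dim K = 0 and the simplices of K are:

  0-simplices (4): A, B, D, E

Hence C_0 ≅ Z^4.

Reading off H_k = ker ∂_k / im ∂_{k+1}:

  H_0: rank C_0 − rank ∂_1 = 4 − 0 = 4, and there is no ∂_1, so H_0 ≅ Z^4.

(K is a triangulation of a set of 4 points.)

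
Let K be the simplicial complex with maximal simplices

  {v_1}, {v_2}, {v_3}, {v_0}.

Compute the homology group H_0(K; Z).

Take the total order v_0 < v_1 < v_2 < v_3 on the vertex set. Then K (dimension 0) consists of the simplices:

  0-simplices (4): [v_0], [v_1], [v_2], [v_3]

Hence C_0 ≅ Z^4.

Computing H_k = (kernel of ∂_k) / (image of ∂_{k+1}):

  H_0: rank C_0 − rank ∂_1 = 4 − 0 = 4, and there is no ∂_1, so H_0 ≅ Z^4.

H_0 = Z^4.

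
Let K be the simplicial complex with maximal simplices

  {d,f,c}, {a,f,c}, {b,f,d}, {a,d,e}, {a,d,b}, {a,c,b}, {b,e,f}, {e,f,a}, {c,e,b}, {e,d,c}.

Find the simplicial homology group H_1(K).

H_1 = Z/2.

We work with the vertex ordering a < b < c < d < e < f. The simplices of K, each written with vertices in increasing order, are:

  0-simplices (6): a, b, c, d, e, f
  1-simplices (15): ab, ac, ad, ae, af, bc, bd, be, bf, cd, ce, cf, de, df, ef
  2-simplices (10): abc, abd, acf, ade, aef, bce, bdf, bef, cde, cdf

Hence C_0 ≅ Z^6, C_1 ≅ Z^15, C_2 ≅ Z^10.

Boundary ∂_1: C_1 → C_0 maps an edge to its endpoints' difference, ∂[p,q] = q − p.
This gives a 6×15 integer matrix of rank 5; reducing to Smith normal form yields diagonal entries (1,1,1,1,1).

∂_2: C_2 → C_1 maps a triangle to the signed sum of its edges. For instance
  ∂bdf = df − bf + bd,
  ∂cdf = df − cf + cd.
This gives a 15×10 integer matrix of rank 10; reducing to Smith normal form yields diagonal entries (1,1,1,1,1,1,1,1,1,2).

From H_k ≅ ker(∂_k) / im(∂_{k+1}) we obtain:

  H_1: rank ker ∂_1 − rank ∂_2 = (15 − 5) − 10 = 0, and ∂_2 has invariant factor 2 > 1, so H_1 ≅ Z/2.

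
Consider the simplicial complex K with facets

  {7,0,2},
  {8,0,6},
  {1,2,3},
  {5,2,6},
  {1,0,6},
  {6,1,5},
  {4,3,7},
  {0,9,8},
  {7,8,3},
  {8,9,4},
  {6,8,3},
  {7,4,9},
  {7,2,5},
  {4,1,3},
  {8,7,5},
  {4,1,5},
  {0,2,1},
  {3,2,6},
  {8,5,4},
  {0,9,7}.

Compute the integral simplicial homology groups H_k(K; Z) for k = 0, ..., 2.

Order the vertices as 0 < 1 < 2 < 3 < 4 < 5 < 6 < 7 < 8 < 9. Listing each simplex with vertices in this order, K has dimension 2 with simplices:

  0-simplices (10): [0], [1], [2], [3], [4], [5], [6], [7], [8], [9]
  1-simplices (30): (30 of them)
  2-simplices (20): (20 of them)

Hence C_0 ≅ Z^10, C_1 ≅ Z^30, C_2 ≅ Z^20.

The boundary map ∂_1: C_1 → C_0 is given by ∂[p,q] = [q] − [p]. For instance
  ∂[3,7] = [7] − [3].
The 10×30 boundary matrix has rank 9 and Smith normal form diag(1,1,1,1,1,1,1,1,1).

The boundary map ∂_2: C_2 → C_1 maps a triangle to the signed sum of its edges. For instance
  ∂[5,7,8] = [7,8] − [5,8] + [5,7],
  ∂[3,7,8] = [7,8] − [3,8] + [3,7].
The resulting 30×20 matrix has rank 20, and its Smith normal form has invariant factors (1,1,1,1,1,1,1,1,1,1,1,1,1,1,1,1,1,1,1,2).

Computing H_k = (kernel of ∂_k) / (image of ∂_{k+1}):

  H_0: rank C_0 − rank ∂_1 = 10 − 9 = 1, and the invariant factors of ∂_1 are all 1, so H_0 = Z.
  H_1: rank ker ∂_1 − rank ∂_2 = (30 − 9) − 20 = 1, and ∂_2 has invariant factor 2 > 1, so H_1 = Z ⊕ Z/2.
  H_2: rank ker ∂_2 − rank ∂_3 = (20 − 20) − 0 = 0, and there is no ∂_3, so H_2 = 0.

As a check, the Euler characteristic is 10 − 30 + 20 = 0, which agrees with 1 − 1 + 0 = 0.
(K is a triangulation of the Klein bottle.)

H_0 ≅ Z,  H_1 ≅ Z ⊕ Z/2,  H_2 = 0.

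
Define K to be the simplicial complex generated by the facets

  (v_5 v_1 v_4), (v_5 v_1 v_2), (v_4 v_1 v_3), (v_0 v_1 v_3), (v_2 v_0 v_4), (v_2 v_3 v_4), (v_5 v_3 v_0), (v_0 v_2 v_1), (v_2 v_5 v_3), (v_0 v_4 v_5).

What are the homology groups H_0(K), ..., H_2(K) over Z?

H_0 ≅ Z,  H_1 ≅ Z/2Z,  H_2 = 0.

Fix the vertex order v_0 < v_1 < v_2 < v_3 < v_4 < v_5 and write every simplex with vertices in increasing order. Then dim K = 2 and the simplices of K are:

  0-simplices (6): [v_0], [v_1], [v_2], [v_3], [v_4], [v_5]
  1-simplices (15): (15 of them)
  2-simplices (10): [v_0,v_1,v_2], [v_0,v_1,v_3], [v_0,v_2,v_4], [v_0,v_3,v_5], [v_0,v_4,v_5], [v_1,v_2,v_5], [v_1,v_3,v_4], [v_1,v_4,v_5], [v_2,v_3,v_4], [v_2,v_3,v_5]

so the chain groups are C_0 ≅ Z^6, C_1 ≅ Z^15, C_2 ≅ Z^10.

The boundary map ∂_1: C_1 → C_0 maps an edge to its endpoints' difference, ∂[p,q] = q − p.
As a 6×15 matrix over Z this has rank 5, with invariant factors (1,1,1,1,1).

Boundary ∂_2: C_2 → C_1 maps a triangle to the signed sum of its edges. For instance
  ∂[v_0,v_1,v_3] = [v_1,v_3] − [v_0,v_3] + [v_0,v_1],
  ∂[v_0,v_2,v_4] = [v_2,v_4] − [v_0,v_4] + [v_0,v_2].
As a 15×10 matrix over Z this has rank 10, with invariant factors (1,1,1,1,1,1,1,1,1,2).

Reading off H_k = ker ∂_k / im ∂_{k+1}:

  H_0: rank C_0 − rank ∂_1 = 6 − 5 = 1, and the invariant factors of ∂_1 are all 1, so H_0 ≅ Z.
  H_1: rank ker ∂_1 − rank ∂_2 = (15 − 5) − 10 = 0, and ∂_2 has invariant factor 2 > 1, so H_1 ≅ Z/2Z.
  H_2: rank ker ∂_2 − rank ∂_3 = (10 − 10) − 0 = 0, and there is no ∂_3, so H_2 ≅ 0.

As a check, the Euler characteristic is 6 − 15 + 10 = 1, which agrees with 1 − 0 + 0 = 1.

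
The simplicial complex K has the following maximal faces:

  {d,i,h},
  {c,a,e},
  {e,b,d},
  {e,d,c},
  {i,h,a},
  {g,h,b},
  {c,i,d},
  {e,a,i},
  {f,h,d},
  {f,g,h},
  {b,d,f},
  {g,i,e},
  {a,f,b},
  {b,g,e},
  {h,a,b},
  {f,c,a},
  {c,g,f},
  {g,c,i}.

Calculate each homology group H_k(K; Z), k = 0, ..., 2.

We work with the vertex ordering a < b < c < d < e < f < g < h < i. The simplices of K, each written with vertices in increasing order, are:

  0-simplices (9): a, b, c, d, e, f, g, h, i
  1-simplices (27): ab, ac, ae, af, ah, ai, bd, be, bf, bg, bh, cd, ce, cf, cg, ci, de, df, dh, di, eg, ei, fg, fh, gh, gi, hi
  2-simplices (18): abf, abh, ace, acf, aei, ahi, bde, bdf, beg, bgh, cde, cdi, cfg, cgi, dfh, dhi, egi, fgh

Hence C_0 ≅ Z^9, C_1 ≅ Z^27, C_2 ≅ Z^18.

∂_1: C_1 → C_0 maps an edge to its endpoints' difference, ∂[p,q] = q − p.
As a 9×27 matrix over Z this has rank 8, with invariant factors (1,1,1,1,1,1,1,1).

∂_2: C_2 → C_1 acts by ∂[p,q,r] = [q,r] − [p,r] + [p,q]. For instance
  ∂aei = ei − ai + ae,
  ∂acf = cf − af + ac.
The 27×18 boundary matrix has rank 18 and Smith normal form diag(1,1,1,1,1,1,1,1,1,1,1,1,1,1,1,1,1,2).

Now H_k = ker ∂_k / im ∂_{k+1}, so:

  H_0: rank C_0 − rank ∂_1 = 9 − 8 = 1, and the invariant factors of ∂_1 are all 1, so H_0 = Z.
  H_1: rank ker ∂_1 − rank ∂_2 = (27 − 8) − 18 = 1, and ∂_2 has invariant factor 2 > 1, so H_1 = Z ⊕ Z/2Z.
  H_2: rank ker ∂_2 − rank ∂_3 = (18 − 18) − 0 = 0, and there is no ∂_3, so H_2 = 0.

As a check, the Euler characteristic is 9 − 27 + 18 = 0, which agrees with 1 − 1 + 0 = 0.
(K is a triangulation of the Klein bottle.)

H_0 ≅ Z,  H_1 ≅ Z ⊕ Z/2Z,  H_2 = 0.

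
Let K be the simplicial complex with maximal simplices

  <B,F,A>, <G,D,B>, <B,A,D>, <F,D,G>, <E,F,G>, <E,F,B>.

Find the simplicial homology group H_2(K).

H_2 ≅ 0.

We work with the vertex ordering A < B < D < E < F < G. The simplices of K, each written with vertices in increasing order, are:

  0-simplices (6): A, B, D, E, F, G
  1-simplices (12): AB, AD, AF, BD, BE, BF, BG, DF, DG, EF, EG, FG
  2-simplices (6): ABD, ABF, BDG, BEF, DFG, EFG

Hence C_0 ≅ Z^6, C_1 ≅ Z^12, C_2 ≅ Z^6.

The boundary map ∂_1: C_1 → C_0 maps an edge to its endpoints' difference, ∂[p,q] = q − p. For instance
  ∂AF = F − A.
The resulting 6×12 matrix has rank 5, and its Smith normal form has invariant factors (1,1,1,1,1).

∂_2: C_2 → C_1 acts by ∂[p,q,r] = [q,r] − [p,r] + [p,q]. For instance
  ∂BDG = DG − BG + BD,
  ∂EFG = FG − EG + EF.
The resulting 12×6 matrix has rank 6, and its Smith normal form has invariant factors (1,1,1,1,1,1).

Reading off H_k = ker ∂_k / im ∂_{k+1}:

  H_2: rank ker ∂_2 − rank ∂_3 = (6 − 6) − 0 = 0, and there is no ∂_3, so H_2 ≅ 0.

(K is a triangulation of the cylinder S^1 x I.)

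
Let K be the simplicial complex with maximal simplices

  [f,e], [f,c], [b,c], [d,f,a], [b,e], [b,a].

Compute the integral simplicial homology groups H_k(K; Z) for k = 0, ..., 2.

K has 6 vertices, 8 edges, 1 triangle.
rank ∂_0 = 0, rank ∂_1 = 5 ⇒ b_0 = 6 − 0 − 5 = 1; all invariant factors of ∂_1 are 1 so no torsion. So H_0 ≅ Z.
rank ∂_1 = 5, rank ∂_2 = 1 ⇒ b_1 = 8 − 5 − 1 = 2; all invariant factors of ∂_2 are 1 so no torsion. So H_1 ≅ Z^2.
rank ∂_2 = 1, rank ∂_3 = 0 ⇒ b_2 = 1 − 1 − 0 = 0. So H_2 ≅ 0.

H_0 ≅ Z,  H_1 ≅ Z^2,  H_2 = 0.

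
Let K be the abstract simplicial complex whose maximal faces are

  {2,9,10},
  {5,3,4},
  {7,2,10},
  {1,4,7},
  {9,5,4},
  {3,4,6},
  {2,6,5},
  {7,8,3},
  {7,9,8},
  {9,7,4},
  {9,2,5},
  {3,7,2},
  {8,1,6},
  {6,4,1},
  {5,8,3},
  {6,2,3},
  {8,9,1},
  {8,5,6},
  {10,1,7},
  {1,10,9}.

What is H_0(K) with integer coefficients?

H_0 = Z.

Fix the vertex order 1 < 2 < 3 < 4 < 5 < 6 < 7 < 8 < 9 < 10 and write every simplex with vertices in increasing order. Then dim K = 2 and the simplices of K are:

  0-simplices (10): [1], [2], [3], [4], [5], [6], [7], [8], [9], [10]
  1-simplices (30): (30 of them)
  2-simplices (20): (20 of them)

Hence C_0 ≅ Z^10, C_1 ≅ Z^30, C_2 ≅ Z^20.

∂_1: C_1 → C_0 is given by ∂[p,q] = [q] − [p].
The resulting 10×30 matrix has rank 9, and its Smith normal form has invariant factors (1,1,1,1,1,1,1,1,1).

∂_2: C_2 → C_1 maps a triangle to the signed sum of its edges. For instance
  ∂[1,7,10] = [7,10] − [1,10] + [1,7],
  ∂[1,9,10] = [9,10] − [1,10] + [1,9].
As a 30×20 matrix over Z this has rank 20, with invariant factors (1,1,1,1,1,1,1,1,1,1,1,1,1,1,1,1,1,1,1,2).

From H_k ≅ ker(∂_k) / im(∂_{k+1}) we obtain:

  H_0: rank C_0 − rank ∂_1 = 10 − 9 = 1, and the invariant factors of ∂_1 are all 1, so H_0 = Z.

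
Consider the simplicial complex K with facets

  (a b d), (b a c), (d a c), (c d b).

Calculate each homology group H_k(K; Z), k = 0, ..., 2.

H_0 ≅ Z,  H_1 = 0,  H_2 ≅ Z.

Take the total order a < b < c < d on the vertex set. Then K (dimension 2) consists of the simplices:

  0-simplices (4): a, b, c, d
  1-simplices (6): ab, ac, ad, bc, bd, cd
  2-simplices (4): abc, abd, acd, bcd

giving chain groups C_0 ≅ Z^4, C_1 ≅ Z^6, C_2 ≅ Z^4.

The boundary map ∂_1: C_1 → C_0 is given by ∂[p,q] = [q] − [p]. For instance
  ∂bd = d − b.
The resulting 4×6 matrix has rank 3, and its Smith normal form has invariant factors (1,1,1).

The boundary map ∂_2: C_2 → C_1 maps a triangle to the signed sum of its edges. For instance
  ∂bcd = cd − bd + bc,
  ∂abc = bc − ac + ab.
The 6×4 boundary matrix has rank 3 and Smith normal form diag(1,1,1).

From H_k ≅ ker(∂_k) / im(∂_{k+1}) we obtain:

  H_0: rank C_0 − rank ∂_1 = 4 − 3 = 1, and the invariant factors of ∂_1 are all 1, so H_0 = Z.
  H_1: rank ker ∂_1 − rank ∂_2 = (6 − 3) − 3 = 0, and the invariant factors of ∂_2 are all 1, so H_1 = 0.
  H_2: rank ker ∂_2 − rank ∂_3 = (4 − 3) − 0 = 1, and there is no ∂_3, so H_2 = Z.

(K is a triangulation of the 2-sphere S^2.)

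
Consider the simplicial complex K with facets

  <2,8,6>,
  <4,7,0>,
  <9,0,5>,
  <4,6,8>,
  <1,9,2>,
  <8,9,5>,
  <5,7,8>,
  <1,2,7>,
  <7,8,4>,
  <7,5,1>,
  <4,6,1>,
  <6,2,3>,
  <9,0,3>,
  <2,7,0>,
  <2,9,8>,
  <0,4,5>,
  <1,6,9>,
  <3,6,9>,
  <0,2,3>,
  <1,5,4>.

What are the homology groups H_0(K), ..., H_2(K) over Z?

H_0 ≅ Z,  H_1 ≅ Z × Z/2,  H_2 = 0.

K has 10 vertices, 30 edges, 20 triangles.
rank ∂_0 = 0, rank ∂_1 = 9 ⇒ b_0 = 10 − 0 − 9 = 1; all invariant factors of ∂_1 are 1 so no torsion. So H_0 = Z.
rank ∂_1 = 9, rank ∂_2 = 20 ⇒ b_1 = 30 − 9 − 20 = 1; ∂_2 has invariant factor(s) [2] giving torsion. So H_1 = Z × Z/2.
rank ∂_2 = 20, rank ∂_3 = 0 ⇒ b_2 = 20 − 20 − 0 = 0. So H_2 = 0.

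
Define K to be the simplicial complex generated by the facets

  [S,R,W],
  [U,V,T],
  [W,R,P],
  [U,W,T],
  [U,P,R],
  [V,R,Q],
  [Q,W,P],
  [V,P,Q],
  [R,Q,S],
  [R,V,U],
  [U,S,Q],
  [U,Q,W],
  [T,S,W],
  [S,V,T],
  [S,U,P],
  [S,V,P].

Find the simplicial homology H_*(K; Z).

H_0 ≅ Z,  H_1 ≅ Z^2,  H_2 ≅ Z.

K has 8 vertices, 24 edges, 16 triangles.
rank ∂_0 = 0, rank ∂_1 = 7 ⇒ b_0 = 8 − 0 − 7 = 1; all invariant factors of ∂_1 are 1 so no torsion. So H_0 ≅ Z.
rank ∂_1 = 7, rank ∂_2 = 15 ⇒ b_1 = 24 − 7 − 15 = 2; all invariant factors of ∂_2 are 1 so no torsion. So H_1 ≅ Z^2.
rank ∂_2 = 15, rank ∂_3 = 0 ⇒ b_2 = 16 − 15 − 0 = 1. So H_2 ≅ Z.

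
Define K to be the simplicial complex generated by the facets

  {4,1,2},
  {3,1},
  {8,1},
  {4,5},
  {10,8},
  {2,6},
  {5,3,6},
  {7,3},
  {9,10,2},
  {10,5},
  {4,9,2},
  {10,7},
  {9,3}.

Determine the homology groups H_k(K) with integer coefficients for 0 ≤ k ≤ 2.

Fix the vertex order 1 < 2 < 3 < 4 < 5 < 6 < 7 < 8 < 9 < 10 and write every simplex with vertices in increasing order. Then dim K = 2 and the simplices of K are:

  0-simplices (10): [1], [2], [3], [4], [5], [6], [7], [8], [9], [10]
  1-simplices (19): [1,2], [1,3], [1,4], [1,8], [2,4], [2,6], [2,9], [2,10], [3,5], [3,6], [3,7], [3,9], [4,5], [4,9], [5,6], [5,10], [7,10], [8,10], [9,10]
  2-simplices (4): [1,2,4], [2,4,9], [2,9,10], [3,5,6]

Hence C_0 ≅ Z^10, C_1 ≅ Z^19, C_2 ≅ Z^4.

The boundary map ∂_1: C_1 → C_0 maps an edge to its endpoints' difference, ∂[p,q] = q − p. For instance
  ∂[9,10] = [10] − [9].
The resulting 10×19 matrix has rank 9, and its Smith normal form has invariant factors (1,1,1,1,1,1,1,1,1).

∂_2: C_2 → C_1 sends each 2-simplex [p,q,r] to [q,r] − [p,r] + [p,q]. For instance
  ∂[1,2,4] = [2,4] − [1,4] + [1,2],
  ∂[2,4,9] = [4,9] − [2,9] + [2,4].
The resulting 19×4 matrix has rank 4, and its Smith normal form has invariant factors (1,1,1,1).

From H_k ≅ ker(∂_k) / im(∂_{k+1}) we obtain:

  H_0: rank C_0 − rank ∂_1 = 10 − 9 = 1, and the invariant factors of ∂_1 are all 1, so H_0 = Z.
  H_1: rank ker ∂_1 − rank ∂_2 = (19 − 9) − 4 = 6, and the invariant factors of ∂_2 are all 1, so H_1 = Z^6.
  H_2: rank ker ∂_2 − rank ∂_3 = (4 − 4) − 0 = 0, and there is no ∂_3, so H_2 = 0.

As a check, the Euler characteristic is 10 − 19 + 4 = -5, which agrees with 1 − 6 + 0 = -5.

H_0 ≅ Z,  H_1 ≅ Z^6,  H_2 = 0.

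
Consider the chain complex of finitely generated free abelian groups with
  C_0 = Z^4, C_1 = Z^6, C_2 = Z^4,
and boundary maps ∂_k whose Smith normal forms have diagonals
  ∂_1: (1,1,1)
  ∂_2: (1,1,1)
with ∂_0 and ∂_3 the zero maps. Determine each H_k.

H_0: b_0 = 4 − 0 − 3 = 1; torsion from ∂_1 factors > 1: none. So H_0 = Z.
H_1: b_1 = 6 − 3 − 3 = 0; torsion from ∂_2 factors > 1: none. So H_1 = 0.
H_2: b_2 = 4 − 3 − 0 = 1; torsion from ∂_3 factors > 1: none. So H_2 = Z.

H_0 = Z,  H_1 = 0,  H_2 = Z.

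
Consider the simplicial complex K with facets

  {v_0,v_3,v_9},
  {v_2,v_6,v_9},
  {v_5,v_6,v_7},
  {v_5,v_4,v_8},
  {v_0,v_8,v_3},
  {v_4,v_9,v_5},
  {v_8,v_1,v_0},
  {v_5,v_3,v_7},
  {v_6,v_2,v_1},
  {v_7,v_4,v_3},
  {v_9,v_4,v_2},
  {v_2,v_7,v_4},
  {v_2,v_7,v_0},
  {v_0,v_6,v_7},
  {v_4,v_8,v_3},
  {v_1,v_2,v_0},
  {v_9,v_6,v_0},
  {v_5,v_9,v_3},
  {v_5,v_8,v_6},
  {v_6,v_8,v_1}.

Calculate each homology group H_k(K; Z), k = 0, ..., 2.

Take the total order v_0 < v_1 < v_2 < v_3 < v_4 < v_5 < v_6 < v_7 < v_8 < v_9 on the vertex set. Then K (dimension 2) consists of the simplices:

  0-simplices (10): [v_0], [v_1], [v_2], [v_3], [v_4], [v_5], [v_6], [v_7], [v_8], [v_9]
  1-simplices (30): (30 of them)
  2-simplices (20): (20 of them)

giving chain groups C_0 ≅ Z^10, C_1 ≅ Z^30, C_2 ≅ Z^20.

The boundary map ∂_1: C_1 → C_0 sends each edge [p,q] (with p < q) to q − p. For instance
  ∂[v_2,v_7] = [v_7] − [v_2].
As a 10×30 matrix over Z this has rank 9, with invariant factors (1,1,1,1,1,1,1,1,1).

∂_2: C_2 → C_1 sends each 2-simplex [p,q,r] to [q,r] − [p,r] + [p,q]. For instance
  ∂[v_3,v_4,v_7] = [v_4,v_7] − [v_3,v_7] + [v_3,v_4],
  ∂[v_0,v_1,v_2] = [v_1,v_2] − [v_0,v_2] + [v_0,v_1].
The resulting 30×20 matrix has rank 20, and its Smith normal form has invariant factors (1,1,1,1,1,1,1,1,1,1,1,1,1,1,1,1,1,1,1,2).

From H_k ≅ ker(∂_k) / im(∂_{k+1}) we obtain:

  H_0: rank C_0 − rank ∂_1 = 10 − 9 = 1, and the invariant factors of ∂_1 are all 1, so H_0 = Z.
  H_1: rank ker ∂_1 − rank ∂_2 = (30 − 9) − 20 = 1, and ∂_2 has invariant factor 2 > 1, so H_1 = Z ⊕ Z/2.
  H_2: rank ker ∂_2 − rank ∂_3 = (20 − 20) − 0 = 0, and there is no ∂_3, so H_2 = 0.

H_0 ≅ Z,  H_1 ≅ Z ⊕ Z/2,  H_2 = 0.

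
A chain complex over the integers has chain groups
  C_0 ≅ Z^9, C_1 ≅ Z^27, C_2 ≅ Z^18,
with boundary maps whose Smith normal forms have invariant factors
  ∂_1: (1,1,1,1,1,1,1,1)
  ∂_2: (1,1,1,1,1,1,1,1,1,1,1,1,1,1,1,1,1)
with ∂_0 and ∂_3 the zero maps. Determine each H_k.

H_0: b_0 = 9 − 0 − 8 = 1; torsion from ∂_1 factors > 1: none. So H_0 ≅ Z.
H_1: b_1 = 27 − 8 − 17 = 2; torsion from ∂_2 factors > 1: none. So H_1 ≅ Z^2.
H_2: b_2 = 18 − 17 − 0 = 1; torsion from ∂_3 factors > 1: none. So H_2 ≅ Z.

H_0 ≅ Z,  H_1 ≅ Z^2,  H_2 ≅ Z.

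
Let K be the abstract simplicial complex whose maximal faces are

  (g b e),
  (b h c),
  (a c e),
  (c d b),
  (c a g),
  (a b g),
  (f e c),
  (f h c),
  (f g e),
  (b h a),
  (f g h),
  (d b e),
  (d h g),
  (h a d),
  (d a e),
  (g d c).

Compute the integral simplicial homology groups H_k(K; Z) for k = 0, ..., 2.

H_0 ≅ Z,  H_1 ≅ Z^2,  H_2 ≅ Z.

Take the total order a < b < c < d < e < f < g < h on the vertex set. Then K (dimension 2) consists of the simplices:

  0-simplices (8): a, b, c, d, e, f, g, h
  1-simplices (24): ab, ac, ad, ae, ag, ah, bc, bd, be, bg, bh, cd, ce, cf, cg, ch, de, dg, dh, ef, eg, fg, fh, gh
  2-simplices (16): abg, abh, ace, acg, ade, adh, bcd, bch, bde, beg, cdg, cef, cfh, dgh, efg, fgh

Hence C_0 ≅ Z^8, C_1 ≅ Z^24, C_2 ≅ Z^16.

∂_1: C_1 → C_0 sends each edge [p,q] (with p < q) to q − p. For instance
  ∂ah = h − a.
The resulting 8×24 matrix has rank 7, and its Smith normal form has invariant factors (1,1,1,1,1,1,1).

The boundary map ∂_2: C_2 → C_1 acts by ∂[p,q,r] = [q,r] − [p,r] + [p,q]. For instance
  ∂abh = bh − ah + ab,
  ∂ade = de − ae + ad.
The resulting 24×16 matrix has rank 15, and its Smith normal form has invariant factors (1,1,1,1,1,1,1,1,1,1,1,1,1,1,1).

Now H_k = ker ∂_k / im ∂_{k+1}, so:

  H_0: rank C_0 − rank ∂_1 = 8 − 7 = 1, and the invariant factors of ∂_1 are all 1, so H_0 ≅ Z.
  H_1: rank ker ∂_1 − rank ∂_2 = (24 − 7) − 15 = 2, and the invariant factors of ∂_2 are all 1, so H_1 ≅ Z^2.
  H_2: rank ker ∂_2 − rank ∂_3 = (16 − 15) − 0 = 1, and there is no ∂_3, so H_2 ≅ Z.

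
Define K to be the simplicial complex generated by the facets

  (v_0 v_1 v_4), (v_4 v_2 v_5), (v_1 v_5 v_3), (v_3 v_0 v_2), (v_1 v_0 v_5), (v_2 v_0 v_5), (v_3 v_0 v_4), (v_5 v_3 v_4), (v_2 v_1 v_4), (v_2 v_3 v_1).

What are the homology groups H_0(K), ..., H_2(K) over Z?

H_0 ≅ Z,  H_1 ≅ Z/2,  H_2 = 0.

K has 6 vertices, 15 edges, 10 triangles.
rank ∂_0 = 0, rank ∂_1 = 5 ⇒ b_0 = 6 − 0 − 5 = 1; all invariant factors of ∂_1 are 1 so no torsion. So H_0 ≅ Z.
rank ∂_1 = 5, rank ∂_2 = 10 ⇒ b_1 = 15 − 5 − 10 = 0; ∂_2 has invariant factor(s) [2] giving torsion. So H_1 ≅ Z/2.
rank ∂_2 = 10, rank ∂_3 = 0 ⇒ b_2 = 10 − 10 − 0 = 0. So H_2 ≅ 0.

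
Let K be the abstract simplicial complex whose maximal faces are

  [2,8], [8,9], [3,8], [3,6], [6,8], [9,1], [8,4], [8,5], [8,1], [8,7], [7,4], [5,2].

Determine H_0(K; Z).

K has 9 vertices, 12 edges.
rank ∂_0 = 0, rank ∂_1 = 8 ⇒ b_0 = 9 − 0 − 8 = 1; all invariant factors of ∂_1 are 1 so no torsion. So H_0 ≅ Z.

H_0 = Z.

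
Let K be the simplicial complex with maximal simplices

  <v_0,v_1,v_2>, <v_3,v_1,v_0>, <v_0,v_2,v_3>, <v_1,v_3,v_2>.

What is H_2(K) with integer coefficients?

H_2 ≅ Z.

Take the total order v_0 < v_1 < v_2 < v_3 on the vertex set. Then K (dimension 2) consists of the simplices:

  0-simplices (4): [v_0], [v_1], [v_2], [v_3]
  1-simplices (6): [v_0,v_1], [v_0,v_2], [v_0,v_3], [v_1,v_2], [v_1,v_3], [v_2,v_3]
  2-simplices (4): [v_0,v_1,v_2], [v_0,v_1,v_3], [v_0,v_2,v_3], [v_1,v_2,v_3]

giving chain groups C_0 ≅ Z^4, C_1 ≅ Z^6, C_2 ≅ Z^4.

∂_1: C_1 → C_0 sends each edge [p,q] (with p < q) to q − p. For instance
  ∂[v_0,v_1] = [v_1] − [v_0].
As a 4×6 matrix over Z this has rank 3, with invariant factors (1,1,1).

∂_2: C_2 → C_1 maps a triangle to the signed sum of its edges. For instance
  ∂[v_1,v_2,v_3] = [v_2,v_3] − [v_1,v_3] + [v_1,v_2],
  ∂[v_0,v_1,v_2] = [v_1,v_2] − [v_0,v_2] + [v_0,v_1].
As a 6×4 matrix over Z this has rank 3, with invariant factors (1,1,1).

Now H_k = ker ∂_k / im ∂_{k+1}, so:

  H_2: rank ker ∂_2 − rank ∂_3 = (4 − 3) − 0 = 1, and there is no ∂_3, so H_2 ≅ Z.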